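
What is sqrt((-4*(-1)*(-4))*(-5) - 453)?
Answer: I*sqrt(373) ≈ 19.313*I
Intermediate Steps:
sqrt((-4*(-1)*(-4))*(-5) - 453) = sqrt((4*(-4))*(-5) - 453) = sqrt(-16*(-5) - 453) = sqrt(80 - 453) = sqrt(-373) = I*sqrt(373)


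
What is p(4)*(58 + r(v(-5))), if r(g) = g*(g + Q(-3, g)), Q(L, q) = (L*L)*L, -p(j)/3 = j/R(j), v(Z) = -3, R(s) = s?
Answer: -444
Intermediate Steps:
p(j) = -3 (p(j) = -3*j/j = -3*1 = -3)
Q(L, q) = L**3 (Q(L, q) = L**2*L = L**3)
r(g) = g*(-27 + g) (r(g) = g*(g + (-3)**3) = g*(g - 27) = g*(-27 + g))
p(4)*(58 + r(v(-5))) = -3*(58 - 3*(-27 - 3)) = -3*(58 - 3*(-30)) = -3*(58 + 90) = -3*148 = -444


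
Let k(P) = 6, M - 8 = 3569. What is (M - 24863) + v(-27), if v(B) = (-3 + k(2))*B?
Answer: -21367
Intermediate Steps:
M = 3577 (M = 8 + 3569 = 3577)
v(B) = 3*B (v(B) = (-3 + 6)*B = 3*B)
(M - 24863) + v(-27) = (3577 - 24863) + 3*(-27) = -21286 - 81 = -21367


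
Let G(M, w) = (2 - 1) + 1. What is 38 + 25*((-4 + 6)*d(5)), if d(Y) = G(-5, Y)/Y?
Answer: 58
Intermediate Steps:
G(M, w) = 2 (G(M, w) = 1 + 1 = 2)
d(Y) = 2/Y
38 + 25*((-4 + 6)*d(5)) = 38 + 25*((-4 + 6)*(2/5)) = 38 + 25*(2*(2*(⅕))) = 38 + 25*(2*(⅖)) = 38 + 25*(⅘) = 38 + 20 = 58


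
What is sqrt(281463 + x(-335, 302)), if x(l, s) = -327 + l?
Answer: sqrt(280801) ≈ 529.91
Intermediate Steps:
sqrt(281463 + x(-335, 302)) = sqrt(281463 + (-327 - 335)) = sqrt(281463 - 662) = sqrt(280801)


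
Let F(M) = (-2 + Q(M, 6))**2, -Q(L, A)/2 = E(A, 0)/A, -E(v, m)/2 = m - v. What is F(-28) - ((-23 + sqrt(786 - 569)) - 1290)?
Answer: 1349 - sqrt(217) ≈ 1334.3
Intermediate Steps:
E(v, m) = -2*m + 2*v (E(v, m) = -2*(m - v) = -2*m + 2*v)
Q(L, A) = -4 (Q(L, A) = -2*(-2*0 + 2*A)/A = -2*(0 + 2*A)/A = -2*2*A/A = -2*2 = -4)
F(M) = 36 (F(M) = (-2 - 4)**2 = (-6)**2 = 36)
F(-28) - ((-23 + sqrt(786 - 569)) - 1290) = 36 - ((-23 + sqrt(786 - 569)) - 1290) = 36 - ((-23 + sqrt(217)) - 1290) = 36 - (-1313 + sqrt(217)) = 36 + (1313 - sqrt(217)) = 1349 - sqrt(217)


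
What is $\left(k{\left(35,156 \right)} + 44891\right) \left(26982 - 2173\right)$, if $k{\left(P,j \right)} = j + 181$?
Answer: $1122061452$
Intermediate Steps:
$k{\left(P,j \right)} = 181 + j$
$\left(k{\left(35,156 \right)} + 44891\right) \left(26982 - 2173\right) = \left(\left(181 + 156\right) + 44891\right) \left(26982 - 2173\right) = \left(337 + 44891\right) 24809 = 45228 \cdot 24809 = 1122061452$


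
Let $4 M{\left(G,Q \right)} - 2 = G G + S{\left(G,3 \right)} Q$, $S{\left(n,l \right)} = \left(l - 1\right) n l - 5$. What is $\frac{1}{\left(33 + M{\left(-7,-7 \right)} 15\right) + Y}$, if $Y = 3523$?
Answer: $\frac{1}{4981} \approx 0.00020076$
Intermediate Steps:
$S{\left(n,l \right)} = -5 + l n \left(-1 + l\right)$ ($S{\left(n,l \right)} = \left(-1 + l\right) n l - 5 = n \left(-1 + l\right) l - 5 = l n \left(-1 + l\right) - 5 = -5 + l n \left(-1 + l\right)$)
$M{\left(G,Q \right)} = \frac{1}{2} + \frac{G^{2}}{4} + \frac{Q \left(-5 + 6 G\right)}{4}$ ($M{\left(G,Q \right)} = \frac{1}{2} + \frac{G G + \left(-5 + G 3^{2} - 3 G\right) Q}{4} = \frac{1}{2} + \frac{G^{2} + \left(-5 + G 9 - 3 G\right) Q}{4} = \frac{1}{2} + \frac{G^{2} + \left(-5 + 9 G - 3 G\right) Q}{4} = \frac{1}{2} + \frac{G^{2} + \left(-5 + 6 G\right) Q}{4} = \frac{1}{2} + \frac{G^{2} + Q \left(-5 + 6 G\right)}{4} = \frac{1}{2} + \left(\frac{G^{2}}{4} + \frac{Q \left(-5 + 6 G\right)}{4}\right) = \frac{1}{2} + \frac{G^{2}}{4} + \frac{Q \left(-5 + 6 G\right)}{4}$)
$\frac{1}{\left(33 + M{\left(-7,-7 \right)} 15\right) + Y} = \frac{1}{\left(33 + \left(\frac{1}{2} + \frac{\left(-7\right)^{2}}{4} - - \frac{7 \left(5 - -42\right)}{4}\right) 15\right) + 3523} = \frac{1}{\left(33 + \left(\frac{1}{2} + \frac{1}{4} \cdot 49 - - \frac{7 \left(5 + 42\right)}{4}\right) 15\right) + 3523} = \frac{1}{\left(33 + \left(\frac{1}{2} + \frac{49}{4} - \left(- \frac{7}{4}\right) 47\right) 15\right) + 3523} = \frac{1}{\left(33 + \left(\frac{1}{2} + \frac{49}{4} + \frac{329}{4}\right) 15\right) + 3523} = \frac{1}{\left(33 + 95 \cdot 15\right) + 3523} = \frac{1}{\left(33 + 1425\right) + 3523} = \frac{1}{1458 + 3523} = \frac{1}{4981}$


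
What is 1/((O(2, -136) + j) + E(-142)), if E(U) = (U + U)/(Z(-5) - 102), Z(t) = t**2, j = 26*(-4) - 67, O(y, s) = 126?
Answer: -77/3181 ≈ -0.024206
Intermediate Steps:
j = -171 (j = -104 - 67 = -171)
E(U) = -2*U/77 (E(U) = (U + U)/((-5)**2 - 102) = (2*U)/(25 - 102) = (2*U)/(-77) = (2*U)*(-1/77) = -2*U/77)
1/((O(2, -136) + j) + E(-142)) = 1/((126 - 171) - 2/77*(-142)) = 1/(-45 + 284/77) = 1/(-3181/77) = -77/3181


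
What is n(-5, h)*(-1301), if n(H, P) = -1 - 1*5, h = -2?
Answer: 7806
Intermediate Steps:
n(H, P) = -6 (n(H, P) = -1 - 5 = -6)
n(-5, h)*(-1301) = -6*(-1301) = 7806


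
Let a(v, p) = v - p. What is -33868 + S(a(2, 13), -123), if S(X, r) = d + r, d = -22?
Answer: -34013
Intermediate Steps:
S(X, r) = -22 + r
-33868 + S(a(2, 13), -123) = -33868 + (-22 - 123) = -33868 - 145 = -34013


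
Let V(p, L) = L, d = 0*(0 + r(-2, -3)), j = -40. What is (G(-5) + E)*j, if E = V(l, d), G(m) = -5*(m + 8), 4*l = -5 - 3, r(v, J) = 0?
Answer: 600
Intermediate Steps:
d = 0 (d = 0*(0 + 0) = 0*0 = 0)
l = -2 (l = (-5 - 3)/4 = (¼)*(-8) = -2)
G(m) = -40 - 5*m (G(m) = -5*(8 + m) = -40 - 5*m)
E = 0
(G(-5) + E)*j = ((-40 - 5*(-5)) + 0)*(-40) = ((-40 + 25) + 0)*(-40) = (-15 + 0)*(-40) = -15*(-40) = 600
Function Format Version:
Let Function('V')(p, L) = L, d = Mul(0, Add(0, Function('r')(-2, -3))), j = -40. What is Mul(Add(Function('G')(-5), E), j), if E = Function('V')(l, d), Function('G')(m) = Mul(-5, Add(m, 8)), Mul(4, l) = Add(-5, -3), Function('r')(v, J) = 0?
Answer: 600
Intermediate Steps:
d = 0 (d = Mul(0, Add(0, 0)) = Mul(0, 0) = 0)
l = -2 (l = Mul(Rational(1, 4), Add(-5, -3)) = Mul(Rational(1, 4), -8) = -2)
Function('G')(m) = Add(-40, Mul(-5, m)) (Function('G')(m) = Mul(-5, Add(8, m)) = Add(-40, Mul(-5, m)))
E = 0
Mul(Add(Function('G')(-5), E), j) = Mul(Add(Add(-40, Mul(-5, -5)), 0), -40) = Mul(Add(Add(-40, 25), 0), -40) = Mul(Add(-15, 0), -40) = Mul(-15, -40) = 600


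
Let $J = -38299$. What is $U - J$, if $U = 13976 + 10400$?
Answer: $62675$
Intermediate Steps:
$U = 24376$
$U - J = 24376 - -38299 = 24376 + 38299 = 62675$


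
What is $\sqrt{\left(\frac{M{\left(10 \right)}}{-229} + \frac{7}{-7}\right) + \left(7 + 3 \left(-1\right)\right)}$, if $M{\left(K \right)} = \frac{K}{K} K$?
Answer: $\frac{\sqrt{155033}}{229} \approx 1.7194$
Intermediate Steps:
$M{\left(K \right)} = K$ ($M{\left(K \right)} = 1 K = K$)
$\sqrt{\left(\frac{M{\left(10 \right)}}{-229} + \frac{7}{-7}\right) + \left(7 + 3 \left(-1\right)\right)} = \sqrt{\left(\frac{10}{-229} + \frac{7}{-7}\right) + \left(7 + 3 \left(-1\right)\right)} = \sqrt{\left(10 \left(- \frac{1}{229}\right) + 7 \left(- \frac{1}{7}\right)\right) + \left(7 - 3\right)} = \sqrt{\left(- \frac{10}{229} - 1\right) + 4} = \sqrt{- \frac{239}{229} + 4} = \sqrt{\frac{677}{229}} = \frac{\sqrt{155033}}{229}$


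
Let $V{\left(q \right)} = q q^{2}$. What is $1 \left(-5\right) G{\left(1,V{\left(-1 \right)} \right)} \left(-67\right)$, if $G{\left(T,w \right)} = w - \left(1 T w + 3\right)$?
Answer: $-1005$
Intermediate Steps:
$V{\left(q \right)} = q^{3}$
$G{\left(T,w \right)} = -3 + w - T w$ ($G{\left(T,w \right)} = w - \left(T w + 3\right) = w - \left(3 + T w\right) = -3 + w - T w$)
$1 \left(-5\right) G{\left(1,V{\left(-1 \right)} \right)} \left(-67\right) = 1 \left(-5\right) \left(-3 + \left(-1\right)^{3} - 1 \left(-1\right)^{3}\right) \left(-67\right) = - 5 \left(-3 - 1 - 1 \left(-1\right)\right) \left(-67\right) = - 5 \left(-3 - 1 + 1\right) \left(-67\right) = \left(-5\right) \left(-3\right) \left(-67\right) = 15 \left(-67\right) = -1005$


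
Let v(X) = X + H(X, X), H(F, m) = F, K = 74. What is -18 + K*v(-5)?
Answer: -758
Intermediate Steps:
v(X) = 2*X (v(X) = X + X = 2*X)
-18 + K*v(-5) = -18 + 74*(2*(-5)) = -18 + 74*(-10) = -18 - 740 = -758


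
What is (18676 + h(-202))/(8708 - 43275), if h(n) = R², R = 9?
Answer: -18757/34567 ≈ -0.54263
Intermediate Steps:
h(n) = 81 (h(n) = 9² = 81)
(18676 + h(-202))/(8708 - 43275) = (18676 + 81)/(8708 - 43275) = 18757/(-34567) = 18757*(-1/34567) = -18757/34567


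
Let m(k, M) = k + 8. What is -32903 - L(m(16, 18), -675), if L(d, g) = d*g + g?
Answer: -16028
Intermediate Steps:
m(k, M) = 8 + k
L(d, g) = g + d*g
-32903 - L(m(16, 18), -675) = -32903 - (-675)*(1 + (8 + 16)) = -32903 - (-675)*(1 + 24) = -32903 - (-675)*25 = -32903 - 1*(-16875) = -32903 + 16875 = -16028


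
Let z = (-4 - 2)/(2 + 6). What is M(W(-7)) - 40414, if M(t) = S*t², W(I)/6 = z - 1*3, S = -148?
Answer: -115339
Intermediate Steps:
z = -¾ (z = -6/8 = -6*⅛ = -¾ ≈ -0.75000)
W(I) = -45/2 (W(I) = 6*(-¾ - 1*3) = 6*(-¾ - 3) = 6*(-15/4) = -45/2)
M(t) = -148*t²
M(W(-7)) - 40414 = -148*(-45/2)² - 40414 = -148*2025/4 - 40414 = -74925 - 40414 = -115339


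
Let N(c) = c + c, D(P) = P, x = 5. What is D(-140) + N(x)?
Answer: -130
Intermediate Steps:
N(c) = 2*c
D(-140) + N(x) = -140 + 2*5 = -140 + 10 = -130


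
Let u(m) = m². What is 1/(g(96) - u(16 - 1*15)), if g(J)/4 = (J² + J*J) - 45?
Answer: 1/73547 ≈ 1.3597e-5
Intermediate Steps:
g(J) = -180 + 8*J² (g(J) = 4*((J² + J*J) - 45) = 4*((J² + J²) - 45) = 4*(2*J² - 45) = 4*(-45 + 2*J²) = -180 + 8*J²)
1/(g(96) - u(16 - 1*15)) = 1/((-180 + 8*96²) - (16 - 1*15)²) = 1/((-180 + 8*9216) - (16 - 15)²) = 1/((-180 + 73728) - 1*1²) = 1/(73548 - 1*1) = 1/(73548 - 1) = 1/73547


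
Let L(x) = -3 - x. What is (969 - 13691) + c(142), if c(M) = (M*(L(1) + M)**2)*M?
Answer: 383990494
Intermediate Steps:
c(M) = M**2*(-4 + M)**2 (c(M) = (M*((-3 - 1*1) + M)**2)*M = (M*((-3 - 1) + M)**2)*M = (M*(-4 + M)**2)*M = M**2*(-4 + M)**2)
(969 - 13691) + c(142) = (969 - 13691) + 142**2*(-4 + 142)**2 = -12722 + 20164*138**2 = -12722 + 20164*19044 = -12722 + 384003216 = 383990494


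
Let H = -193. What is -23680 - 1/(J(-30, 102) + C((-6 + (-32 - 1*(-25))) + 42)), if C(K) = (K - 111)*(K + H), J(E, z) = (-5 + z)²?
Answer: -541253761/22857 ≈ -23680.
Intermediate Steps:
C(K) = (-193 + K)*(-111 + K) (C(K) = (K - 111)*(K - 193) = (-111 + K)*(-193 + K) = (-193 + K)*(-111 + K))
-23680 - 1/(J(-30, 102) + C((-6 + (-32 - 1*(-25))) + 42)) = -23680 - 1/((-5 + 102)² + (21423 + ((-6 + (-32 - 1*(-25))) + 42)² - 304*((-6 + (-32 - 1*(-25))) + 42))) = -23680 - 1/(97² + (21423 + ((-6 + (-32 + 25)) + 42)² - 304*((-6 + (-32 + 25)) + 42))) = -23680 - 1/(9409 + (21423 + ((-6 - 7) + 42)² - 304*((-6 - 7) + 42))) = -23680 - 1/(9409 + (21423 + (-13 + 42)² - 304*(-13 + 42))) = -23680 - 1/(9409 + (21423 + 29² - 304*29)) = -23680 - 1/(9409 + (21423 + 841 - 8816)) = -23680 - 1/(9409 + 13448) = -23680 - 1/22857 = -541253761/22857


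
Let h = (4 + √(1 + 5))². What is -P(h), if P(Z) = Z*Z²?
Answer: -(4 + √6)⁶ ≈ -71970.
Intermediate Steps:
h = (4 + √6)² ≈ 41.596
P(Z) = Z³
-P(h) = -((4 + √6)²)³ = -(4 + √6)⁶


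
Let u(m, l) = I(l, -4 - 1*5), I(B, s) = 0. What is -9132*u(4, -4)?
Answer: 0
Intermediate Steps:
u(m, l) = 0
-9132*u(4, -4) = -9132*0 = 0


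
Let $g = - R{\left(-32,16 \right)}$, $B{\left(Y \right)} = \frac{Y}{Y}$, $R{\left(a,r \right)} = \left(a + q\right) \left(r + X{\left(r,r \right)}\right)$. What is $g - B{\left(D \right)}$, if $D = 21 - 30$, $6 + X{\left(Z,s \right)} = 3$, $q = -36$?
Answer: $883$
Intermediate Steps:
$X{\left(Z,s \right)} = -3$ ($X{\left(Z,s \right)} = -6 + 3 = -3$)
$R{\left(a,r \right)} = \left(-36 + a\right) \left(-3 + r\right)$ ($R{\left(a,r \right)} = \left(a - 36\right) \left(r - 3\right) = \left(-36 + a\right) \left(-3 + r\right)$)
$D = -9$
$B{\left(Y \right)} = 1$
$g = 884$ ($g = - (108 - 576 - -96 - 512) = - (108 - 576 + 96 - 512) = \left(-1\right) \left(-884\right) = 884$)
$g - B{\left(D \right)} = 884 - 1 = 883$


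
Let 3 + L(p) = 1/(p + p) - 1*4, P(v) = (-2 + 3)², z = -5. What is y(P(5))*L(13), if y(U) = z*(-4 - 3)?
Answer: -6335/26 ≈ -243.65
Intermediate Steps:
P(v) = 1 (P(v) = 1² = 1)
L(p) = -7 + 1/(2*p) (L(p) = -3 + (1/(p + p) - 1*4) = -3 + (1/(2*p) - 4) = -3 + (-4 + 1/(2*p)) = -7 + 1/(2*p))
y(U) = 35 (y(U) = -5*(-4 - 3) = -5*(-7) = 35)
y(P(5))*L(13) = 35*(-7 + (½)/13) = 35*(-7 + (½)*(1/13)) = 35*(-7 + 1/26) = 35*(-181/26) = -6335/26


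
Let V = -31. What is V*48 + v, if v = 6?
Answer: -1482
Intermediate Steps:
V*48 + v = -31*48 + 6 = -1488 + 6 = -1482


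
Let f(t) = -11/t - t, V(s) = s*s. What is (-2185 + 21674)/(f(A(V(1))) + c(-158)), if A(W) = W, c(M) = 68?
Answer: 19489/56 ≈ 348.02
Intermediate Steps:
V(s) = s²
f(t) = -t - 11/t
(-2185 + 21674)/(f(A(V(1))) + c(-158)) = (-2185 + 21674)/((-1*1² - 11/(1²)) + 68) = 19489/((-1*1 - 11/1) + 68) = 19489/((-1 - 11*1) + 68) = 19489/((-1 - 11) + 68) = 19489/(-12 + 68) = 19489/56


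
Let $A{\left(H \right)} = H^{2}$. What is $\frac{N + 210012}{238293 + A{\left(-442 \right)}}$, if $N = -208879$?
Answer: $\frac{1133}{433657} \approx 0.0026127$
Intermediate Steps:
$\frac{N + 210012}{238293 + A{\left(-442 \right)}} = \frac{-208879 + 210012}{238293 + \left(-442\right)^{2}} = \frac{1133}{238293 + 195364} = \frac{1133}{433657}$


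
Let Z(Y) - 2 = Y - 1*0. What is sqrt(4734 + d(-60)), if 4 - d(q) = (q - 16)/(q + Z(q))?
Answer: 12*sqrt(114519)/59 ≈ 68.828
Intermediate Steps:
Z(Y) = 2 + Y (Z(Y) = 2 + (Y - 1*0) = 2 + (Y + 0) = 2 + Y)
d(q) = 4 - (-16 + q)/(2 + 2*q) (d(q) = 4 - (q - 16)/(q + (2 + q)) = 4 - (-16 + q)/(2 + 2*q))
sqrt(4734 + d(-60)) = sqrt(4734 + (24 + 7*(-60))/(2*(1 - 60))) = sqrt(4734 + (1/2)*(24 - 420)/(-59)) = sqrt(4734 + (1/2)*(-1/59)*(-396)) = sqrt(4734 + 198/59) = sqrt(279504/59) = 12*sqrt(114519)/59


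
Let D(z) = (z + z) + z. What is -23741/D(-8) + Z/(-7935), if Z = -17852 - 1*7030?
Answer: 62994001/63480 ≈ 992.34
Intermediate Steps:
D(z) = 3*z (D(z) = 2*z + z = 3*z)
Z = -24882 (Z = -17852 - 7030 = -24882)
-23741/D(-8) + Z/(-7935) = -23741/(3*(-8)) - 24882/(-7935) = -23741/(-24) - 24882*(-1/7935) = -23741*(-1/24) + 8294/2645 = 23741/24 + 8294/2645 = 62994001/63480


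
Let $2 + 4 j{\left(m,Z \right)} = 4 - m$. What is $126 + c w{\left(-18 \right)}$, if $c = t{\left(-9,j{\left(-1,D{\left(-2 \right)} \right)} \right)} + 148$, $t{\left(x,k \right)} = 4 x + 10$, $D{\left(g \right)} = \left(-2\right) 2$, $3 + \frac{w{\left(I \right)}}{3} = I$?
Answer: $-7560$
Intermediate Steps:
$w{\left(I \right)} = -9 + 3 I$
$D{\left(g \right)} = -4$
$j{\left(m,Z \right)} = \frac{1}{2} - \frac{m}{4}$ ($j{\left(m,Z \right)} = - \frac{1}{2} + \frac{4 - m}{4} = - \frac{1}{2} - \left(-1 + \frac{m}{4}\right) = \frac{1}{2} - \frac{m}{4}$)
$t{\left(x,k \right)} = 10 + 4 x$
$c = 122$ ($c = \left(10 + 4 \left(-9\right)\right) + 148 = \left(10 - 36\right) + 148 = -26 + 148 = 122$)
$126 + c w{\left(-18 \right)} = 126 + 122 \left(-9 + 3 \left(-18\right)\right) = 126 + 122 \left(-9 - 54\right) = 126 + 122 \left(-63\right) = 126 - 7686 = -7560$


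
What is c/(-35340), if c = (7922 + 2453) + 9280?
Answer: -3931/7068 ≈ -0.55617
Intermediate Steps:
c = 19655 (c = 10375 + 9280 = 19655)
c/(-35340) = 19655/(-35340) = 19655*(-1/35340) = -3931/7068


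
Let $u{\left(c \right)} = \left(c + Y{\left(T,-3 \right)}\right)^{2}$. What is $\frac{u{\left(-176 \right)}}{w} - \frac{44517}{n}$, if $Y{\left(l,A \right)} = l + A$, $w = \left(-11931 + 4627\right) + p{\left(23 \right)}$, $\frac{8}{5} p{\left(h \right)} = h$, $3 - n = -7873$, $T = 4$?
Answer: $- \frac{58775557}{5964996} \approx -9.8534$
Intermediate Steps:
$n = 7876$ ($n = 3 - -7873 = 3 + 7873 = 7876$)
$p{\left(h \right)} = \frac{5 h}{8}$
$w = - \frac{58317}{8}$ ($w = \left(-11931 + 4627\right) + \frac{5}{8} \cdot 23 = -7304 + \frac{115}{8} = - \frac{58317}{8} \approx -7289.6$)
$Y{\left(l,A \right)} = A + l$
$u{\left(c \right)} = \left(1 + c\right)^{2}$ ($u{\left(c \right)} = \left(c + \left(-3 + 4\right)\right)^{2} = \left(c + 1\right)^{2} = \left(1 + c\right)^{2}$)
$\frac{u{\left(-176 \right)}}{w} - \frac{44517}{n} = \frac{\left(1 - 176\right)^{2}}{- \frac{58317}{8}} - \frac{44517}{7876} = \left(-175\right)^{2} \left(- \frac{8}{58317}\right) - \frac{4047}{716} = 30625 \left(- \frac{8}{58317}\right) - \frac{4047}{716} = - \frac{35000}{8331} - \frac{4047}{716} = - \frac{58775557}{5964996}$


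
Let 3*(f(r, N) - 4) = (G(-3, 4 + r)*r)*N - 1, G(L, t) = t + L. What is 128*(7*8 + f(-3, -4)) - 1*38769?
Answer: -96467/3 ≈ -32156.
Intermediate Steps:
G(L, t) = L + t
f(r, N) = 11/3 + N*r*(1 + r)/3 (f(r, N) = 4 + (((-3 + (4 + r))*r)*N - 1)/3 = 4 + (((1 + r)*r)*N - 1)/3 = 4 + ((r*(1 + r))*N - 1)/3 = 4 + (N*r*(1 + r) - 1)/3 = 4 + (-1 + N*r*(1 + r))/3 = 4 + (-⅓ + N*r*(1 + r)/3) = 11/3 + N*r*(1 + r)/3)
128*(7*8 + f(-3, -4)) - 1*38769 = 128*(7*8 + (11/3 + (⅓)*(-4)*(-3)*(1 - 3))) - 1*38769 = 128*(56 + (11/3 + (⅓)*(-4)*(-3)*(-2))) - 38769 = 128*(56 + (11/3 - 8)) - 38769 = 128*(56 - 13/3) - 38769 = 128*(155/3) - 38769 = 19840/3 - 38769 = -96467/3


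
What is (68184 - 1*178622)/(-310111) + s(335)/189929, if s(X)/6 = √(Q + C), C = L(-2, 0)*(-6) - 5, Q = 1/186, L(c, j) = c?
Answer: 110438/310111 + √242358/5887799 ≈ 0.35621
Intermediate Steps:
Q = 1/186 ≈ 0.0053763
C = 7 (C = -2*(-6) - 5 = 12 - 5 = 7)
s(X) = √242358/31 (s(X) = 6*√(1/186 + 7) = 6*√(1303/186) = 6*(√242358/186) = √242358/31)
(68184 - 1*178622)/(-310111) + s(335)/189929 = (68184 - 1*178622)/(-310111) + (√242358/31)/189929 = (68184 - 178622)*(-1/310111) + (√242358/31)*(1/189929) = -110438*(-1/310111) + √242358/5887799 = 110438/310111 + √242358/5887799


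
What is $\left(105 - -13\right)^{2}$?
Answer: $13924$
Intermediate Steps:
$\left(105 - -13\right)^{2} = \left(105 + 13\right)^{2} = 118^{2} = 13924$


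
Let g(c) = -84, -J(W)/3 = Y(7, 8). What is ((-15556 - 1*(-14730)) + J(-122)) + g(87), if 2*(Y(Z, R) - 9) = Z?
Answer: -1895/2 ≈ -947.50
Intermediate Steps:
Y(Z, R) = 9 + Z/2
J(W) = -75/2 (J(W) = -3*(9 + (1/2)*7) = -3*(9 + 7/2) = -3*25/2 = -75/2)
((-15556 - 1*(-14730)) + J(-122)) + g(87) = ((-15556 - 1*(-14730)) - 75/2) - 84 = ((-15556 + 14730) - 75/2) - 84 = (-826 - 75/2) - 84 = -1727/2 - 84 = -1895/2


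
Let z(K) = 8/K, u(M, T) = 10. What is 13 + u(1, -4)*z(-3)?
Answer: -41/3 ≈ -13.667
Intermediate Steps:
13 + u(1, -4)*z(-3) = 13 + 10*(8/(-3)) = 13 + 10*(8*(-⅓)) = 13 + 10*(-8/3) = 13 - 80/3 = -41/3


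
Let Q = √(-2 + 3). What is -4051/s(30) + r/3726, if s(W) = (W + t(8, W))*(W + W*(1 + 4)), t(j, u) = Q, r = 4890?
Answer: 225781/385020 ≈ 0.58641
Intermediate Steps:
Q = 1 (Q = √1 = 1)
t(j, u) = 1
s(W) = 6*W*(1 + W) (s(W) = (W + 1)*(W + W*(1 + 4)) = (1 + W)*(W + W*5) = (1 + W)*(W + 5*W) = (1 + W)*(6*W) = 6*W*(1 + W))
-4051/s(30) + r/3726 = -4051*1/(180*(1 + 30)) + 4890/3726 = -4051/(6*30*31) + 4890*(1/3726) = -4051/5580 + 815/621 = 225781/385020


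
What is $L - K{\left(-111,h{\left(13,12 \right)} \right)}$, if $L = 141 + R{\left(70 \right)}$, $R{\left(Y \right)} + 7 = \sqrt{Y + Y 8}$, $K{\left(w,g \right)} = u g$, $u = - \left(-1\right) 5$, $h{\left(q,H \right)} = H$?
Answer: $74 + 3 \sqrt{70} \approx 99.1$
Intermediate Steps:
$u = 5$ ($u = \left(-1\right) \left(-5\right) = 5$)
$K{\left(w,g \right)} = 5 g$
$R{\left(Y \right)} = -7 + 3 \sqrt{Y}$ ($R{\left(Y \right)} = -7 + \sqrt{Y + Y 8} = -7 + \sqrt{Y + 8 Y} = -7 + \sqrt{9 Y} = -7 + 3 \sqrt{Y}$)
$L = 134 + 3 \sqrt{70}$ ($L = 141 - \left(7 - 3 \sqrt{70}\right) = 134 + 3 \sqrt{70} \approx 159.1$)
$L - K{\left(-111,h{\left(13,12 \right)} \right)} = \left(134 + 3 \sqrt{70}\right) - 5 \cdot 12 = \left(134 + 3 \sqrt{70}\right) - 60 = 74 + 3 \sqrt{70}$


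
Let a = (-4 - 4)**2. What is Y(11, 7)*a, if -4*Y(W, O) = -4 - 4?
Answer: 128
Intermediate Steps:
Y(W, O) = 2 (Y(W, O) = -(-4 - 4)/4 = -1/4*(-8) = 2)
a = 64 (a = (-8)**2 = 64)
Y(11, 7)*a = 2*64 = 128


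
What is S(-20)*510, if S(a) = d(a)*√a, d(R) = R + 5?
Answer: -15300*I*√5 ≈ -34212.0*I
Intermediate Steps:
d(R) = 5 + R
S(a) = √a*(5 + a) (S(a) = (5 + a)*√a = √a*(5 + a))
S(-20)*510 = (√(-20)*(5 - 20))*510 = ((2*I*√5)*(-15))*510 = -30*I*√5*510 = -15300*I*√5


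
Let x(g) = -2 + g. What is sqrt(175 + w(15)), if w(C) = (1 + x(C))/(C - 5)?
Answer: 21*sqrt(10)/5 ≈ 13.282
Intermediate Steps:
w(C) = (-1 + C)/(-5 + C) (w(C) = (1 + (-2 + C))/(C - 5) = (-1 + C)/(-5 + C))
sqrt(175 + w(15)) = sqrt(175 + (-1 + 15)/(-5 + 15)) = sqrt(175 + 14/10) = sqrt(175 + (1/10)*14) = sqrt(175 + 7/5) = sqrt(882/5) = 21*sqrt(10)/5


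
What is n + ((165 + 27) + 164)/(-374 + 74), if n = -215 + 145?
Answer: -5339/75 ≈ -71.187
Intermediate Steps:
n = -70
n + ((165 + 27) + 164)/(-374 + 74) = -70 + ((165 + 27) + 164)/(-374 + 74) = -70 + (192 + 164)/(-300) = -70 + 356*(-1/300) = -70 - 89/75 = -5339/75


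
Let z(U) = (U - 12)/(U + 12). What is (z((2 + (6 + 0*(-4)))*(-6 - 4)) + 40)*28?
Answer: 19684/17 ≈ 1157.9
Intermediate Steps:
z(U) = (-12 + U)/(12 + U)
(z((2 + (6 + 0*(-4)))*(-6 - 4)) + 40)*28 = ((-12 + (2 + (6 + 0*(-4)))*(-6 - 4))/(12 + (2 + (6 + 0*(-4)))*(-6 - 4)) + 40)*28 = ((-12 + (2 + (6 + 0))*(-10))/(12 + (2 + (6 + 0))*(-10)) + 40)*28 = ((-12 + (2 + 6)*(-10))/(12 + (2 + 6)*(-10)) + 40)*28 = ((-12 + 8*(-10))/(12 + 8*(-10)) + 40)*28 = ((-12 - 80)/(12 - 80) + 40)*28 = (-92/(-68) + 40)*28 = (-1/68*(-92) + 40)*28 = (23/17 + 40)*28 = (703/17)*28 = 19684/17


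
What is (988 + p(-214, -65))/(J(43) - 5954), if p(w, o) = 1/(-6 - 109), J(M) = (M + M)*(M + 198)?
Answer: 37873/566260 ≈ 0.066883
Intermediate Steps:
J(M) = 2*M*(198 + M) (J(M) = (2*M)*(198 + M) = 2*M*(198 + M))
p(w, o) = -1/115 (p(w, o) = 1/(-115) = -1/115)
(988 + p(-214, -65))/(J(43) - 5954) = (988 - 1/115)/(2*43*(198 + 43) - 5954) = 113619/(115*(2*43*241 - 5954)) = 113619/(115*(20726 - 5954)) = (113619/115)/14772 = (113619/115)*(1/14772) = 37873/566260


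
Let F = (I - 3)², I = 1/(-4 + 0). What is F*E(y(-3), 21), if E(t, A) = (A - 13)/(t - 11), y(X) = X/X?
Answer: -169/20 ≈ -8.4500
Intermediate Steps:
y(X) = 1
I = -¼ (I = 1/(-4) = -¼ ≈ -0.25000)
E(t, A) = (-13 + A)/(-11 + t)
F = 169/16 (F = (-¼ - 3)² = (-13/4)² = 169/16 ≈ 10.563)
F*E(y(-3), 21) = 169*((-13 + 21)/(-11 + 1))/16 = 169*(8/(-10))/16 = 169*(-⅒*8)/16 = (169/16)*(-⅘) = -169/20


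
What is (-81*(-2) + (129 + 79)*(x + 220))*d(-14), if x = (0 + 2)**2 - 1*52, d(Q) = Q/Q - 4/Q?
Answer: 46206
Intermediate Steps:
d(Q) = 1 - 4/Q
x = -48 (x = 2**2 - 52 = 4 - 52 = -48)
(-81*(-2) + (129 + 79)*(x + 220))*d(-14) = (-81*(-2) + (129 + 79)*(-48 + 220))*((-4 - 14)/(-14)) = (162 + 208*172)*(-1/14*(-18)) = (162 + 35776)*(9/7) = 35938*(9/7) = 46206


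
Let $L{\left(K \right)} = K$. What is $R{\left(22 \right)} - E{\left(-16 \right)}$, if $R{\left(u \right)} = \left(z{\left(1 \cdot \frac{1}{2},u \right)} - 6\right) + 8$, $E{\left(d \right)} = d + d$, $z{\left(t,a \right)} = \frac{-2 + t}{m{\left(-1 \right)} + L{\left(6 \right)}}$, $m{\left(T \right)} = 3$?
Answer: $\frac{203}{6} \approx 33.833$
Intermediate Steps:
$z{\left(t,a \right)} = - \frac{2}{9} + \frac{t}{9}$ ($z{\left(t,a \right)} = \frac{-2 + t}{3 + 6} = \frac{-2 + t}{9} = \left(-2 + t\right) \frac{1}{9} = - \frac{2}{9} + \frac{t}{9}$)
$E{\left(d \right)} = 2 d$
$R{\left(u \right)} = \frac{11}{6}$ ($R{\left(u \right)} = \left(\left(- \frac{2}{9} + \frac{1 \cdot \frac{1}{2}}{9}\right) - 6\right) + 8 = \left(\left(- \frac{2}{9} + \frac{1}{9} \cdot \frac{1}{2}\right) - 6\right) + 8 = \left(\left(- \frac{2}{9} + \frac{1}{18}\right) - 6\right) + 8 = \left(- \frac{1}{6} - 6\right) + 8 = - \frac{37}{6} + 8 = \frac{11}{6}$)
$R{\left(22 \right)} - E{\left(-16 \right)} = \frac{11}{6} - 2 \left(-16\right) = \frac{11}{6} - -32 = \frac{11}{6} + 32 = \frac{203}{6}$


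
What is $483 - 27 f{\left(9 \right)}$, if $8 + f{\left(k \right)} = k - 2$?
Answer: $510$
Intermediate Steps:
$f{\left(k \right)} = -10 + k$ ($f{\left(k \right)} = -8 + \left(k - 2\right) = -8 + \left(-2 + k\right) = -10 + k$)
$483 - 27 f{\left(9 \right)} = 483 - 27 \left(-10 + 9\right) = 483 - -27 = 483 + 27 = 510$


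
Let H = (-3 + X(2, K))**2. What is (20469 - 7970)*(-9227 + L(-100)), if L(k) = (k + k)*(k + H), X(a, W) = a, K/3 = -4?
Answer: 132151927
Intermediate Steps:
K = -12 (K = 3*(-4) = -12)
H = 1 (H = (-3 + 2)**2 = (-1)**2 = 1)
L(k) = 2*k*(1 + k) (L(k) = (k + k)*(k + 1) = (2*k)*(1 + k) = 2*k*(1 + k))
(20469 - 7970)*(-9227 + L(-100)) = (20469 - 7970)*(-9227 + 2*(-100)*(1 - 100)) = 12499*(-9227 + 2*(-100)*(-99)) = 12499*(-9227 + 19800) = 12499*10573 = 132151927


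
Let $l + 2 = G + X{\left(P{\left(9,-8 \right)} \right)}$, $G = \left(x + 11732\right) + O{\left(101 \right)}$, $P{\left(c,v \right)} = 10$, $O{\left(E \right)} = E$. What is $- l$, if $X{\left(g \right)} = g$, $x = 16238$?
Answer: $-28079$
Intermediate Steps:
$G = 28071$ ($G = \left(16238 + 11732\right) + 101 = 27970 + 101 = 28071$)
$l = 28079$ ($l = -2 + \left(28071 + 10\right) = -2 + 28081 = 28079$)
$- l = \left(-1\right) 28079 = -28079$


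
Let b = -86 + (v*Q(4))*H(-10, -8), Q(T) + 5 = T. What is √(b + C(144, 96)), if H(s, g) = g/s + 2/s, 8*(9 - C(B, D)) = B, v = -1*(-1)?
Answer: I*√2390/5 ≈ 9.7775*I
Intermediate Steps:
Q(T) = -5 + T
v = 1
C(B, D) = 9 - B/8
H(s, g) = 2/s + g/s
b = -433/5 (b = -86 + (1*(-5 + 4))*((2 - 8)/(-10)) = -86 + (1*(-1))*(-⅒*(-6)) = -86 - 1*⅗ = -86 - ⅗ = -433/5 ≈ -86.600)
√(b + C(144, 96)) = √(-433/5 + (9 - ⅛*144)) = √(-433/5 + (9 - 18)) = √(-433/5 - 9) = √(-478/5) = I*√2390/5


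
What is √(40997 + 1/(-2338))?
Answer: √224099602930/2338 ≈ 202.48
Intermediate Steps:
√(40997 + 1/(-2338)) = √(40997 - 1/2338) = √(95850985/2338) = √224099602930/2338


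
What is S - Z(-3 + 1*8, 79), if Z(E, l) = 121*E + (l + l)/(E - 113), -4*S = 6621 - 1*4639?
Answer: -29674/27 ≈ -1099.0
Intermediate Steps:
S = -991/2 (S = -(6621 - 1*4639)/4 = -(6621 - 4639)/4 = -1/4*1982 = -991/2 ≈ -495.50)
Z(E, l) = 121*E + 2*l/(-113 + E) (Z(E, l) = 121*E + (2*l)/(-113 + E) = 121*E + 2*l/(-113 + E))
S - Z(-3 + 1*8, 79) = -991/2 - (-13673*(-3 + 1*8) + 2*79 + 121*(-3 + 1*8)**2)/(-113 + (-3 + 1*8)) = -991/2 - (-13673*(-3 + 8) + 158 + 121*(-3 + 8)**2)/(-113 + (-3 + 8)) = -991/2 - (-13673*5 + 158 + 121*5**2)/(-113 + 5) = -991/2 - (-68365 + 158 + 121*25)/(-108) = -991/2 - (-1)*(-68365 + 158 + 3025)/108 = -991/2 - (-1)*(-65182)/108 = -991/2 - 1*32591/54 = -991/2 - 32591/54 = -29674/27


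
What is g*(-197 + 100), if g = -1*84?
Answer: 8148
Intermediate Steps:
g = -84
g*(-197 + 100) = -84*(-197 + 100) = -84*(-97) = 8148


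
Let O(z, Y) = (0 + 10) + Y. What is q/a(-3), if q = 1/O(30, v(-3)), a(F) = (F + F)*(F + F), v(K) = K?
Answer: 1/252 ≈ 0.0039683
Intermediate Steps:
a(F) = 4*F² (a(F) = (2*F)*(2*F) = 4*F²)
O(z, Y) = 10 + Y
q = ⅐ (q = 1/(10 - 3) = 1/7 = ⅐ ≈ 0.14286)
q/a(-3) = 1/(7*((4*(-3)²))) = 1/(7*((4*9))) = (⅐)/36 = (⅐)*(1/36) = 1/252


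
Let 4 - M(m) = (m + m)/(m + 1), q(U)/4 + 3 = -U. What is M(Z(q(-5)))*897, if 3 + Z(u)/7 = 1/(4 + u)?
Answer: 396474/233 ≈ 1701.6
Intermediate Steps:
q(U) = -12 - 4*U (q(U) = -12 + 4*(-U) = -12 - 4*U)
Z(u) = -21 + 7/(4 + u)
M(m) = 4 - 2*m/(1 + m) (M(m) = 4 - (m + m)/(m + 1) = 4 - 2*m/(1 + m))
M(Z(q(-5)))*897 = (2*(2 + 7*(-11 - 3*(-12 - 4*(-5)))/(4 + (-12 - 4*(-5))))/(1 + 7*(-11 - 3*(-12 - 4*(-5)))/(4 + (-12 - 4*(-5)))))*897 = (2*(2 + 7*(-11 - 3*(-12 + 20))/(4 + (-12 + 20)))/(1 + 7*(-11 - 3*(-12 + 20))/(4 + (-12 + 20))))*897 = (2*(2 + 7*(-11 - 3*8)/(4 + 8))/(1 + 7*(-11 - 3*8)/(4 + 8)))*897 = (2*(2 + 7*(-11 - 24)/12)/(1 + 7*(-11 - 24)/12))*897 = (2*(2 + 7*(1/12)*(-35))/(1 + 7*(1/12)*(-35)))*897 = (2*(2 - 245/12)/(1 - 245/12))*897 = (2*(-221/12)/(-233/12))*897 = (2*(-12/233)*(-221/12))*897 = (442/233)*897 = 396474/233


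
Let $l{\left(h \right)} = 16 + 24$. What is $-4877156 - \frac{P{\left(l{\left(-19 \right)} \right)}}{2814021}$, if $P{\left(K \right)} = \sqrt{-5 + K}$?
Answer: $-4877156 - \frac{\sqrt{35}}{2814021} \approx -4.8772 \cdot 10^{6}$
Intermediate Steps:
$l{\left(h \right)} = 40$
$-4877156 - \frac{P{\left(l{\left(-19 \right)} \right)}}{2814021} = -4877156 - \frac{\sqrt{-5 + 40}}{2814021} = -4877156 - \sqrt{35} \cdot \frac{1}{2814021} = -4877156 - \frac{\sqrt{35}}{2814021}$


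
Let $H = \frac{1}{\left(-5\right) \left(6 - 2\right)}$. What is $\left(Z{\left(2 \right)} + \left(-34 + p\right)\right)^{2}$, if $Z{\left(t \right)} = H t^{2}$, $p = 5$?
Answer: $\frac{21316}{25} \approx 852.64$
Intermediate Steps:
$H = - \frac{1}{20}$ ($H = \frac{1}{\left(-5\right) 4} = \frac{1}{-20} = - \frac{1}{20} \approx -0.05$)
$Z{\left(t \right)} = - \frac{t^{2}}{20}$
$\left(Z{\left(2 \right)} + \left(-34 + p\right)\right)^{2} = \left(- \frac{2^{2}}{20} + \left(-34 + 5\right)\right)^{2} = \left(\left(- \frac{1}{20}\right) 4 - 29\right)^{2} = \left(- \frac{1}{5} - 29\right)^{2} = \left(- \frac{146}{5}\right)^{2} = \frac{21316}{25}$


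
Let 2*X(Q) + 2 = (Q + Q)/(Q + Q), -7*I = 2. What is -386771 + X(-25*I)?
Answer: -773543/2 ≈ -3.8677e+5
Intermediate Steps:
I = -2/7 (I = -⅐*2 = -2/7 ≈ -0.28571)
X(Q) = -½ (X(Q) = -1 + ((Q + Q)/(Q + Q))/2 = -1 + ((2*Q)/((2*Q)))/2 = -1 + ((2*Q)*(1/(2*Q)))/2 = -1 + (½)*1 = -1 + ½ = -½)
-386771 + X(-25*I) = -386771 - ½ = -773543/2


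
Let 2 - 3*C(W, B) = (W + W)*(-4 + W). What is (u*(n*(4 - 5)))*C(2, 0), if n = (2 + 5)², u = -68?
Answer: 33320/3 ≈ 11107.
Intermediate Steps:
C(W, B) = ⅔ - 2*W*(-4 + W)/3 (C(W, B) = ⅔ - (W + W)*(-4 + W)/3 = ⅔ - 2*W*(-4 + W)/3)
n = 49 (n = 7² = 49)
(u*(n*(4 - 5)))*C(2, 0) = (-3332*(4 - 5))*(⅔ - ⅔*2² + (8/3)*2) = (-3332*(-1))*(⅔ - ⅔*4 + 16/3) = (-68*(-49))*(⅔ - 8/3 + 16/3) = 3332*(10/3) = 33320/3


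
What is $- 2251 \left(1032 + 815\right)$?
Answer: $-4157597$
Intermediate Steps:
$- 2251 \left(1032 + 815\right) = \left(-2251\right) 1847 = -4157597$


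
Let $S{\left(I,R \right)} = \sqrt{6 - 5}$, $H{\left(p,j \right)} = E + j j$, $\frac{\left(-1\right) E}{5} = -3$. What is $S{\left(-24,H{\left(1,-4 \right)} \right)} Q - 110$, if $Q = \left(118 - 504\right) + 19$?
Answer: $-477$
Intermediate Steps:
$E = 15$ ($E = \left(-5\right) \left(-3\right) = 15$)
$H{\left(p,j \right)} = 15 + j^{2}$ ($H{\left(p,j \right)} = 15 + j j = 15 + j^{2}$)
$S{\left(I,R \right)} = 1$ ($S{\left(I,R \right)} = \sqrt{1} = 1$)
$Q = -367$ ($Q = -386 + 19 = -367$)
$S{\left(-24,H{\left(1,-4 \right)} \right)} Q - 110 = 1 \left(-367\right) - 110 = -367 - 110 = -477$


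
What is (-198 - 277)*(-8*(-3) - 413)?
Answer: 184775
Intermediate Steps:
(-198 - 277)*(-8*(-3) - 413) = -475*(24 - 413) = -475*(-389) = 184775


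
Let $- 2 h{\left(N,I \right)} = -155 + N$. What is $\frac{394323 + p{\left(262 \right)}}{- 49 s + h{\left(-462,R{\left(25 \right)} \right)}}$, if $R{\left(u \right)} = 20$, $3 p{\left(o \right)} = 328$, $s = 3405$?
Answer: $- \frac{2366594}{999219} \approx -2.3684$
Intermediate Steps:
$p{\left(o \right)} = \frac{328}{3}$ ($p{\left(o \right)} = \frac{1}{3} \cdot 328 = \frac{328}{3}$)
$h{\left(N,I \right)} = \frac{155}{2} - \frac{N}{2}$ ($h{\left(N,I \right)} = - \frac{-155 + N}{2} = \frac{155}{2} - \frac{N}{2}$)
$\frac{394323 + p{\left(262 \right)}}{- 49 s + h{\left(-462,R{\left(25 \right)} \right)}} = \frac{394323 + \frac{328}{3}}{\left(-49\right) 3405 + \left(\frac{155}{2} - -231\right)} = \frac{1183297}{3 \left(-166845 + \left(\frac{155}{2} + 231\right)\right)} = \frac{1183297}{3 \left(-166845 + \frac{617}{2}\right)} = \frac{1183297}{3 \left(- \frac{333073}{2}\right)} = \frac{1183297}{3} \left(- \frac{2}{333073}\right) = - \frac{2366594}{999219}$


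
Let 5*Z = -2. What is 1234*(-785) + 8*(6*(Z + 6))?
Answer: -4842106/5 ≈ -9.6842e+5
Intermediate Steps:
Z = -2/5 (Z = (1/5)*(-2) = -2/5 ≈ -0.40000)
1234*(-785) + 8*(6*(Z + 6)) = 1234*(-785) + 8*(6*(-2/5 + 6)) = -968690 + 8*(6*(28/5)) = -968690 + 8*(168/5) = -968690 + 1344/5 = -4842106/5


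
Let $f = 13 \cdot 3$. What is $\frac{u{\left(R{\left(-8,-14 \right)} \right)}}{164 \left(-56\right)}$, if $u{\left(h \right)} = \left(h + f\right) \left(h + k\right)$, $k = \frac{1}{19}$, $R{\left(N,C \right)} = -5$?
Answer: $\frac{799}{43624} \approx 0.018316$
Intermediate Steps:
$k = \frac{1}{19} \approx 0.052632$
$f = 39$
$u{\left(h \right)} = \left(39 + h\right) \left(\frac{1}{19} + h\right)$ ($u{\left(h \right)} = \left(h + 39\right) \left(h + \frac{1}{19}\right) = \left(39 + h\right) \left(\frac{1}{19} + h\right)$)
$\frac{u{\left(R{\left(-8,-14 \right)} \right)}}{164 \left(-56\right)} = \frac{\frac{39}{19} + \left(-5\right)^{2} + \frac{742}{19} \left(-5\right)}{164 \left(-56\right)} = \frac{\frac{39}{19} + 25 - \frac{3710}{19}}{-9184} = \left(- \frac{3196}{19}\right) \left(- \frac{1}{9184}\right) = \frac{799}{43624}$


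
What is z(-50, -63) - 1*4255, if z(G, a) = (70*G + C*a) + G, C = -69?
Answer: -3458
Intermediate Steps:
z(G, a) = -69*a + 71*G (z(G, a) = (70*G - 69*a) + G = (-69*a + 70*G) + G = -69*a + 71*G)
z(-50, -63) - 1*4255 = (-69*(-63) + 71*(-50)) - 1*4255 = (4347 - 3550) - 4255 = 797 - 4255 = -3458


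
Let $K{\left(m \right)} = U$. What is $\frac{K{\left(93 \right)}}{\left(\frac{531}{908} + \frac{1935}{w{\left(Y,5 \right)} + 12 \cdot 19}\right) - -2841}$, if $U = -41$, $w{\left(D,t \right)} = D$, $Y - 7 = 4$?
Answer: $- \frac{8897492}{618414981} \approx -0.014388$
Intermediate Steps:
$Y = 11$ ($Y = 7 + 4 = 11$)
$K{\left(m \right)} = -41$
$\frac{K{\left(93 \right)}}{\left(\frac{531}{908} + \frac{1935}{w{\left(Y,5 \right)} + 12 \cdot 19}\right) - -2841} = - \frac{41}{\left(\frac{531}{908} + \frac{1935}{11 + 12 \cdot 19}\right) - -2841} = - \frac{41}{\left(531 \cdot \frac{1}{908} + \frac{1935}{11 + 228}\right) + 2841} = - \frac{41}{\left(\frac{531}{908} + \frac{1935}{239}\right) + 2841} = - \frac{41}{\frac{1883889}{217012} + 2841} = - \frac{41}{\frac{618414981}{217012}} = \left(-41\right) \frac{217012}{618414981} = - \frac{8897492}{618414981}$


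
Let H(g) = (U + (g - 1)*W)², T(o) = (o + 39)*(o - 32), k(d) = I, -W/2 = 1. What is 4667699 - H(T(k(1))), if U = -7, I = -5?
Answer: -1637422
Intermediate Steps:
W = -2 (W = -2*1 = -2)
k(d) = -5
T(o) = (-32 + o)*(39 + o) (T(o) = (39 + o)*(-32 + o) = (-32 + o)*(39 + o))
H(g) = (-5 - 2*g)² (H(g) = (-7 + (g - 1)*(-2))² = (-7 + (-1 + g)*(-2))² = (-7 + (2 - 2*g))² = (-5 - 2*g)²)
4667699 - H(T(k(1))) = 4667699 - (5 + 2*(-1248 + (-5)² + 7*(-5)))² = 4667699 - (5 + 2*(-1248 + 25 - 35))² = 4667699 - (5 + 2*(-1258))² = 4667699 - (5 - 2516)² = 4667699 - 1*(-2511)² = 4667699 - 1*6305121 = 4667699 - 6305121 = -1637422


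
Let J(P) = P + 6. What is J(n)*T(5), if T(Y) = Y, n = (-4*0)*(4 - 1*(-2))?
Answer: 30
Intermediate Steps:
n = 0 (n = 0*(4 + 2) = 0*6 = 0)
J(P) = 6 + P
J(n)*T(5) = (6 + 0)*5 = 6*5 = 30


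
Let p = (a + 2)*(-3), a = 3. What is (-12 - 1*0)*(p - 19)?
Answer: 408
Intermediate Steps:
p = -15 (p = (3 + 2)*(-3) = 5*(-3) = -15)
(-12 - 1*0)*(p - 19) = (-12 - 1*0)*(-15 - 19) = (-12 + 0)*(-34) = -12*(-34) = 408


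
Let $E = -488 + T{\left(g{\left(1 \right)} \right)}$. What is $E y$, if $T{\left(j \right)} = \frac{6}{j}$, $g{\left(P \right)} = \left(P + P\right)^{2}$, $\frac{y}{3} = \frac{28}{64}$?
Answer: $- \frac{20433}{32} \approx -638.53$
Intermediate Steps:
$y = \frac{21}{16}$ ($y = 3 \cdot \frac{28}{64} = 3 \cdot 28 \cdot \frac{1}{64} = 3 \cdot \frac{7}{16} = \frac{21}{16} \approx 1.3125$)
$g{\left(P \right)} = 4 P^{2}$ ($g{\left(P \right)} = \left(2 P\right)^{2} = 4 P^{2}$)
$E = - \frac{973}{2}$ ($E = -488 + \frac{6}{4 \cdot 1^{2}} = -488 + \frac{6}{4 \cdot 1} = -488 + \frac{6}{4} = -488 + 6 \cdot \frac{1}{4} = -488 + \frac{3}{2} = - \frac{973}{2} \approx -486.5$)
$E y = \left(- \frac{973}{2}\right) \frac{21}{16} = - \frac{20433}{32}$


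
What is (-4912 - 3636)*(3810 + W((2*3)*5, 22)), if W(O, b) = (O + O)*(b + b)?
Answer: -55134600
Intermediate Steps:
W(O, b) = 4*O*b (W(O, b) = (2*O)*(2*b) = 4*O*b)
(-4912 - 3636)*(3810 + W((2*3)*5, 22)) = (-4912 - 3636)*(3810 + 4*((2*3)*5)*22) = -8548*(3810 + 4*(6*5)*22) = -8548*(3810 + 4*30*22) = -8548*(3810 + 2640) = -8548*6450 = -55134600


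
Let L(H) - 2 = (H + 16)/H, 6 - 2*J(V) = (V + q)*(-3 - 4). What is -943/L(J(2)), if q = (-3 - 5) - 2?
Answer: -23575/59 ≈ -399.58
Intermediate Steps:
q = -10 (q = -8 - 2 = -10)
J(V) = -32 + 7*V/2 (J(V) = 3 - (V - 10)*(-3 - 4)/2 = 3 - (-10 + V)*(-7)/2 = 3 - (70 - 7*V)/2 = 3 + (-35 + 7*V/2) = -32 + 7*V/2)
L(H) = 2 + (16 + H)/H (L(H) = 2 + (H + 16)/H = 2 + (16 + H)/H)
-943/L(J(2)) = -943/(3 + 16/(-32 + (7/2)*2)) = -943/(3 + 16/(-32 + 7)) = -943/(3 + 16/(-25)) = -943/(3 + 16*(-1/25)) = -943/(3 - 16/25) = -943/59/25 = -943*25/59 = -23575/59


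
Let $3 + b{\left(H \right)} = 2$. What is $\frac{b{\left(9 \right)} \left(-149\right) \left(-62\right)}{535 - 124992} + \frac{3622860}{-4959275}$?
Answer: $- \frac{81015300914}{123443297735} \approx -0.6563$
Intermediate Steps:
$b{\left(H \right)} = -1$ ($b{\left(H \right)} = -3 + 2 = -1$)
$\frac{b{\left(9 \right)} \left(-149\right) \left(-62\right)}{535 - 124992} + \frac{3622860}{-4959275} = \frac{\left(-1\right) \left(-149\right) \left(-62\right)}{535 - 124992} + \frac{3622860}{-4959275} = \frac{149 \left(-62\right)}{535 - 124992} + 3622860 \left(- \frac{1}{4959275}\right) = - \frac{9238}{-124457} - \frac{724572}{991855} = \left(-9238\right) \left(- \frac{1}{124457}\right) - \frac{724572}{991855} = \frac{9238}{124457} - \frac{724572}{991855} = - \frac{81015300914}{123443297735}$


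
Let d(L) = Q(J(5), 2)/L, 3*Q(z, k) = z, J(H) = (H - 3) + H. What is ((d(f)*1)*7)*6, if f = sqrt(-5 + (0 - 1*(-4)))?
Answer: -98*I ≈ -98.0*I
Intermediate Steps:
J(H) = -3 + 2*H (J(H) = (-3 + H) + H = -3 + 2*H)
Q(z, k) = z/3
f = I (f = sqrt(-5 + (0 + 4)) = sqrt(-5 + 4) = sqrt(-1) = I ≈ 1.0*I)
d(L) = 7/(3*L) (d(L) = ((-3 + 2*5)/3)/L = ((-3 + 10)/3)/L = ((1/3)*7)/L = 7/(3*L))
((d(f)*1)*7)*6 = (((7/(3*I))*1)*7)*6 = (((7*(-I)/3)*1)*7)*6 = ((-7*I/3*1)*7)*6 = (-7*I/3*7)*6 = -49*I/3*6 = -98*I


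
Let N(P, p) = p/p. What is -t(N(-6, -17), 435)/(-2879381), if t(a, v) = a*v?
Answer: 15/99289 ≈ 0.00015107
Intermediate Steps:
N(P, p) = 1
-t(N(-6, -17), 435)/(-2879381) = -1*435/(-2879381) = -435*(-1)/2879381 = -1*(-15/99289) = 15/99289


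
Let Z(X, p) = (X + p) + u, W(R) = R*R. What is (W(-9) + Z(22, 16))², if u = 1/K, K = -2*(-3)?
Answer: 511225/36 ≈ 14201.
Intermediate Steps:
K = 6
W(R) = R²
u = ⅙ (u = 1/6 = ⅙ ≈ 0.16667)
Z(X, p) = ⅙ + X + p (Z(X, p) = (X + p) + ⅙ = ⅙ + X + p)
(W(-9) + Z(22, 16))² = ((-9)² + (⅙ + 22 + 16))² = (81 + 229/6)² = (715/6)² = 511225/36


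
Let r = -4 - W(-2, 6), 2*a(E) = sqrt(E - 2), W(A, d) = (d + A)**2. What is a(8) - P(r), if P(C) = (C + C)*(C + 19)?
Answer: -40 + sqrt(6)/2 ≈ -38.775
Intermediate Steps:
W(A, d) = (A + d)**2
a(E) = sqrt(-2 + E)/2 (a(E) = sqrt(E - 2)/2 = sqrt(-2 + E)/2)
r = -20 (r = -4 - (-2 + 6)**2 = -4 - 1*4**2 = -4 - 1*16 = -4 - 16 = -20)
P(C) = 2*C*(19 + C) (P(C) = (2*C)*(19 + C) = 2*C*(19 + C))
a(8) - P(r) = sqrt(-2 + 8)/2 - 2*(-20)*(19 - 20) = sqrt(6)/2 - 2*(-20)*(-1) = sqrt(6)/2 - 1*40 = sqrt(6)/2 - 40 = -40 + sqrt(6)/2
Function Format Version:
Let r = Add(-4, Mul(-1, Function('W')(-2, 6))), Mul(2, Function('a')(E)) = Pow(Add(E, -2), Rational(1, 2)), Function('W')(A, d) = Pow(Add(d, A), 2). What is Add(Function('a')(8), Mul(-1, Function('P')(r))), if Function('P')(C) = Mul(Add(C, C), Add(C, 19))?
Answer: Add(-40, Mul(Rational(1, 2), Pow(6, Rational(1, 2)))) ≈ -38.775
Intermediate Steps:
Function('W')(A, d) = Pow(Add(A, d), 2)
Function('a')(E) = Mul(Rational(1, 2), Pow(Add(-2, E), Rational(1, 2))) (Function('a')(E) = Mul(Rational(1, 2), Pow(Add(E, -2), Rational(1, 2))) = Mul(Rational(1, 2), Pow(Add(-2, E), Rational(1, 2))))
r = -20 (r = Add(-4, Mul(-1, Pow(Add(-2, 6), 2))) = Add(-4, Mul(-1, Pow(4, 2))) = Add(-4, Mul(-1, 16)) = Add(-4, -16) = -20)
Function('P')(C) = Mul(2, C, Add(19, C)) (Function('P')(C) = Mul(Mul(2, C), Add(19, C)) = Mul(2, C, Add(19, C)))
Add(Function('a')(8), Mul(-1, Function('P')(r))) = Add(Mul(Rational(1, 2), Pow(Add(-2, 8), Rational(1, 2))), Mul(-1, Mul(2, -20, Add(19, -20)))) = Add(Mul(Rational(1, 2), Pow(6, Rational(1, 2))), Mul(-1, Mul(2, -20, -1))) = Add(Mul(Rational(1, 2), Pow(6, Rational(1, 2))), Mul(-1, 40)) = Add(Mul(Rational(1, 2), Pow(6, Rational(1, 2))), -40) = Add(-40, Mul(Rational(1, 2), Pow(6, Rational(1, 2))))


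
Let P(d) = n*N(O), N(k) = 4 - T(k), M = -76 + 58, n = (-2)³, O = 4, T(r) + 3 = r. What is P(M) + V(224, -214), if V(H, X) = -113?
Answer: -137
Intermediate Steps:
T(r) = -3 + r
n = -8
M = -18
N(k) = 7 - k (N(k) = 4 - (-3 + k) = 4 + (3 - k) = 7 - k)
P(d) = -24 (P(d) = -8*(7 - 1*4) = -8*(7 - 4) = -8*3 = -24)
P(M) + V(224, -214) = -24 - 113 = -137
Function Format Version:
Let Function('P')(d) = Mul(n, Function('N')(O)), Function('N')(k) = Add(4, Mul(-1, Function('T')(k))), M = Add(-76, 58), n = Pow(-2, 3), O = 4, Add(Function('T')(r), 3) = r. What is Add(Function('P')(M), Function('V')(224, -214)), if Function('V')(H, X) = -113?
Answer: -137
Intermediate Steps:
Function('T')(r) = Add(-3, r)
n = -8
M = -18
Function('N')(k) = Add(7, Mul(-1, k)) (Function('N')(k) = Add(4, Mul(-1, Add(-3, k))) = Add(4, Add(3, Mul(-1, k))) = Add(7, Mul(-1, k)))
Function('P')(d) = -24 (Function('P')(d) = Mul(-8, Add(7, Mul(-1, 4))) = Mul(-8, Add(7, -4)) = Mul(-8, 3) = -24)
Add(Function('P')(M), Function('V')(224, -214)) = Add(-24, -113) = -137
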